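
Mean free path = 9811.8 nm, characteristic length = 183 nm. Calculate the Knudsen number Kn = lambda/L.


Knudsen number Kn = lambda / L
Kn = 9811.8 / 183
Kn = 53.6164

53.6164


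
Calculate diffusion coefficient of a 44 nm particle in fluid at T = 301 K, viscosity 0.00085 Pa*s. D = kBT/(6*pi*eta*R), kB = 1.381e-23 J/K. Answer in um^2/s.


Radius R = 44/2 = 22 nm = 2.2e-08 m
D = kB*T / (6*pi*eta*R)
D = 1.381e-23 * 301 / (6 * pi * 0.00085 * 2.2e-08)
D = 1.17928e-11 m^2/s = 11.793 um^2/s

11.793


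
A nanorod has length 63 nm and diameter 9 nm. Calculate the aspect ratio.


Aspect ratio AR = length / diameter
AR = 63 / 9
AR = 7.0

7.0


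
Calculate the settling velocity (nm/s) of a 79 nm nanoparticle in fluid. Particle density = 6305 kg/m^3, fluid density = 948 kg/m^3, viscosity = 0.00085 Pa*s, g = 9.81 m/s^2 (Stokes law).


Radius R = 79/2 nm = 3.95e-08 m
Density difference = 6305 - 948 = 5357 kg/m^3
v = 2 * R^2 * (rho_p - rho_f) * g / (9 * eta)
v = 2 * (3.95e-08)^2 * 5357 * 9.81 / (9 * 0.00085)
v = 2.14365e-08 m/s = 21.4365 nm/s

21.4365


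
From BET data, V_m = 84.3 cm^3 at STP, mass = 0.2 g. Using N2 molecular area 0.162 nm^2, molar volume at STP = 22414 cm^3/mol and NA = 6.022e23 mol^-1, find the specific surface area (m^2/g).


Number of moles in monolayer = V_m / 22414 = 84.3 / 22414 = 0.00376104
Number of molecules = moles * NA = 0.00376104 * 6.022e23
SA = molecules * sigma / mass
SA = (84.3 / 22414) * 6.022e23 * 0.162e-18 / 0.2
SA = 1834.6 m^2/g

1834.6


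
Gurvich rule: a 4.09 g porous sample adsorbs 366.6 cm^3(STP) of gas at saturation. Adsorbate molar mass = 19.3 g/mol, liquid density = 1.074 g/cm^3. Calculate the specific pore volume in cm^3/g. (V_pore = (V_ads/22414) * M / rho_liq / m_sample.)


Moles adsorbed n = V_ads / 22414 = 366.6 / 22414 = 1.635585e-02 mol
Liquid volume V_liq = n * M / rho_liq = 1.635585e-02 * 19.3 / 1.074 = 0.29392 cm^3
Specific pore volume V_pore = V_liq / m_sample = 0.29392 / 4.09
V_pore = 0.0719 cm^3/g

0.0719


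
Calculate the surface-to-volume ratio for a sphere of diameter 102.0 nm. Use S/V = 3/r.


Radius r = 102.0/2 = 51 nm
S/V = 3 / r = 3 / 51
S/V = 0.0588 nm^-1

0.0588


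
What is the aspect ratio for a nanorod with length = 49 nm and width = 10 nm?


Aspect ratio AR = length / diameter
AR = 49 / 10
AR = 4.9

4.9


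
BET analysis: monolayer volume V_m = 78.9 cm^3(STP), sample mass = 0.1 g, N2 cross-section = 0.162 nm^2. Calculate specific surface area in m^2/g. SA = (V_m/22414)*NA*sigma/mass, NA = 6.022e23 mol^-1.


Number of moles in monolayer = V_m / 22414 = 78.9 / 22414 = 0.00352012
Number of molecules = moles * NA = 0.00352012 * 6.022e23
SA = molecules * sigma / mass
SA = (78.9 / 22414) * 6.022e23 * 0.162e-18 / 0.1
SA = 3434.1 m^2/g

3434.1


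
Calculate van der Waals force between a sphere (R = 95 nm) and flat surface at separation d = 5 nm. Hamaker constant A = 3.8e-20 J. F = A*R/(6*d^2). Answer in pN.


Convert to SI: R = 95 nm = 9.5e-08 m, d = 5 nm = 5e-09 m
F = A * R / (6 * d^2)
F = 3.8e-20 * 9.5e-08 / (6 * (5e-09)^2)
F = 2.40667e-11 N = 24.067 pN

24.067


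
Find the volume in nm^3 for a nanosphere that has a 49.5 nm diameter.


Radius r = 49.5/2 = 24.75 nm
Volume V = (4/3) * pi * r^3
V = (4/3) * pi * (24.75)^3
V = 63505.92 nm^3

63505.92


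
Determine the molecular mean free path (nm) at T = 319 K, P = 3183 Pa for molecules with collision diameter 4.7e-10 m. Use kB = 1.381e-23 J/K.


Mean free path: lambda = kB*T / (sqrt(2) * pi * d^2 * P)
lambda = 1.381e-23 * 319 / (sqrt(2) * pi * (4.7e-10)^2 * 3183)
lambda = 1.41022e-06 m
lambda = 1410.22 nm

1410.22


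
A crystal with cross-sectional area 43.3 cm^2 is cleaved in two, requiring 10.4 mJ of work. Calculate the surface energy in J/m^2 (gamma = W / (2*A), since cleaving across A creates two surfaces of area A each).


Convert: A = 43.3 cm^2 = 0.00433 m^2, W = 10.4 mJ = 0.0104 J
Cleaving exposes two faces of area A, so total new surface = 2*A and gamma = W / (2*A)
gamma = 0.0104 / (2 * 0.00433)
gamma = 1.201 J/m^2

1.201


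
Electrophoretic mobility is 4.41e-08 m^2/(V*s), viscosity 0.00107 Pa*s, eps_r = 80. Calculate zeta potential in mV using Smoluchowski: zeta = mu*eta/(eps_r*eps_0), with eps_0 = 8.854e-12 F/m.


Smoluchowski equation: zeta = mu * eta / (eps_r * eps_0)
zeta = 4.41e-08 * 0.00107 / (80 * 8.854e-12)
zeta = 0.066618 V = 66.62 mV

66.62


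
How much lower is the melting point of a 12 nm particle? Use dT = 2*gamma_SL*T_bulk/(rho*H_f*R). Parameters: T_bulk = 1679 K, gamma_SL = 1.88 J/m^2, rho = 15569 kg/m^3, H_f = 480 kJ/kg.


Radius R = 12/2 = 6 nm = 6e-09 m
Convert H_f = 480 kJ/kg = 480000 J/kg
dT = 2 * gamma_SL * T_bulk / (rho * H_f * R)
dT = 2 * 1.88 * 1679 / (15569 * 480000 * 6e-09)
dT = 140.8 K

140.8


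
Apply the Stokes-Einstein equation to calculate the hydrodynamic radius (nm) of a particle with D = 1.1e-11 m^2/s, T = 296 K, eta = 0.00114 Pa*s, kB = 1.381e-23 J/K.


Stokes-Einstein: R = kB*T / (6*pi*eta*D)
R = 1.381e-23 * 296 / (6 * pi * 0.00114 * 1.1e-11)
R = 1.72937e-08 m = 17.29 nm

17.29


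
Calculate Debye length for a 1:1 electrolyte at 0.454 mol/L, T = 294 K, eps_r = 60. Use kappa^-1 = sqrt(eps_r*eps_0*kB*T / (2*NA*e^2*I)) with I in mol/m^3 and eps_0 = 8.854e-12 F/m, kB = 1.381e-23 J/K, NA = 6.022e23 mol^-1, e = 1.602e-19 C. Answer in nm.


Ionic strength I = 0.454 * 1^2 * 1000 = 454 mol/m^3
kappa^-1 = sqrt(60 * 8.854e-12 * 1.381e-23 * 294 / (2 * 6.022e23 * (1.602e-19)^2 * 454))
kappa^-1 = 0.392 nm

0.392


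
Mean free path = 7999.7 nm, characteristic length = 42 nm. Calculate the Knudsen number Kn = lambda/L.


Knudsen number Kn = lambda / L
Kn = 7999.7 / 42
Kn = 190.469

190.469


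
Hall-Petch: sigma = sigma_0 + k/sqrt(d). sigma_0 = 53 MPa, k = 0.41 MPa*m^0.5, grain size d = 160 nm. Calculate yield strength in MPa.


d = 160 nm = 1.6e-07 m
sqrt(d) = 0.0004
Hall-Petch contribution = k / sqrt(d) = 0.41 / 0.0004 = 1025.0 MPa
sigma = sigma_0 + k/sqrt(d) = 53 + 1025.0 = 1078.0 MPa

1078.0


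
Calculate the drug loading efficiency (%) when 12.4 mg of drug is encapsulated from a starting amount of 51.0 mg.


Drug loading efficiency = (drug loaded / drug initial) * 100
DLE = 12.4 / 51.0 * 100
DLE = 0.2431 * 100
DLE = 24.31%

24.31


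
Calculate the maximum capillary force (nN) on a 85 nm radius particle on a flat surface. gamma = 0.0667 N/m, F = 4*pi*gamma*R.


Convert radius: R = 85 nm = 8.5e-08 m
F = 4 * pi * gamma * R
F = 4 * pi * 0.0667 * 8.5e-08
F = 7.1245e-08 N = 71.245 nN

71.245


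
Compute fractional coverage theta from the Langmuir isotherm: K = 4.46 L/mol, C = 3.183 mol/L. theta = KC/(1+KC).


Langmuir isotherm: theta = K*C / (1 + K*C)
K*C = 4.46 * 3.183 = 14.19618
theta = 14.19618 / (1 + 14.19618) = 14.19618 / 15.19618
theta = 0.9342

0.9342


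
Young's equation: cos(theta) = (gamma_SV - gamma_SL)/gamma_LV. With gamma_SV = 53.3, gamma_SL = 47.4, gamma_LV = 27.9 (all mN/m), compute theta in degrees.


cos(theta) = (gamma_SV - gamma_SL) / gamma_LV
cos(theta) = (53.3 - 47.4) / 27.9
cos(theta) = 0.21147
theta = arccos(0.21147) = 77.79 degrees

77.79


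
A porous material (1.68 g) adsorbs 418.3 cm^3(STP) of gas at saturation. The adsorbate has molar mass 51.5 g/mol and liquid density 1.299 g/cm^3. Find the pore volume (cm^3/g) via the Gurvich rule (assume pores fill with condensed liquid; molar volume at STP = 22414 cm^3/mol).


Moles adsorbed n = V_ads / 22414 = 418.3 / 22414 = 1.866244e-02 mol
Liquid volume V_liq = n * M / rho_liq = 1.866244e-02 * 51.5 / 1.299 = 0.73989 cm^3
Specific pore volume V_pore = V_liq / m_sample = 0.73989 / 1.68
V_pore = 0.4404 cm^3/g

0.4404


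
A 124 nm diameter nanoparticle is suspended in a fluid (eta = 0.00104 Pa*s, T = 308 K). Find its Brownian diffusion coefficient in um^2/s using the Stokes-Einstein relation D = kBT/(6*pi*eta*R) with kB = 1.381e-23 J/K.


Radius R = 124/2 = 62 nm = 6.2e-08 m
D = kB*T / (6*pi*eta*R)
D = 1.381e-23 * 308 / (6 * pi * 0.00104 * 6.2e-08)
D = 3.4996e-12 m^2/s = 3.5 um^2/s

3.5


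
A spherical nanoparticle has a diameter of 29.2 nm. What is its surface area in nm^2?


Radius r = 29.2/2 = 14.6 nm
Surface area SA = 4 * pi * r^2
SA = 4 * pi * (14.6)^2
SA = 2678.65 nm^2

2678.65


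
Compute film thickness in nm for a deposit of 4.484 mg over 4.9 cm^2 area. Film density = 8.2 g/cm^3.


Convert: m = 4.484 mg = 4.4840e-06 kg, A = 4.9 cm^2 = 4.9000e-04 m^2, rho = 8.2 g/cm^3 = 8200 kg/m^3
t = m / (A * rho)
t = 4.4840e-06 / (4.9000e-04 * 8200)
t = 1.1160e-06 m = 1116.0 nm

1116.0


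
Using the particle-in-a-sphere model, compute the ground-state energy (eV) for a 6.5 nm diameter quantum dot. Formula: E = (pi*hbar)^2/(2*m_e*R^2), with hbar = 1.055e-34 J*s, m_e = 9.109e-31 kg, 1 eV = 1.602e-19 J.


Radius R = 6.5/2 = 3.25 nm = 3.25e-09 m
E = (pi * 1.055e-34)^2 / (2 * 9.109e-31 * (3.25e-09)^2)
E(J) = 5.7087e-21
E = E(J) / 1.602e-19 = 0.0356 eV

0.0356


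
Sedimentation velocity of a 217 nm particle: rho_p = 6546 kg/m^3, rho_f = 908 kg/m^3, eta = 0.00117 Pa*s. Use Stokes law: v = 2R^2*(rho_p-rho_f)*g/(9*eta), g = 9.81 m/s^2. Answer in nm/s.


Radius R = 217/2 nm = 1.085e-07 m
Density difference = 6546 - 908 = 5638 kg/m^3
v = 2 * R^2 * (rho_p - rho_f) * g / (9 * eta)
v = 2 * (1.085e-07)^2 * 5638 * 9.81 / (9 * 0.00117)
v = 1.23667e-07 m/s = 123.6674 nm/s

123.6674


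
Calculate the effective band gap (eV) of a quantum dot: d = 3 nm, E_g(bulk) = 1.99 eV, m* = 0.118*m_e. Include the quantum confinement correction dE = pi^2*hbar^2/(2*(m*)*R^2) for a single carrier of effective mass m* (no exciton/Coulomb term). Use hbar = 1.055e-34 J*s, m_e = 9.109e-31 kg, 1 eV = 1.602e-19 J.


Radius R = 3/2 nm = 1.5e-09 m
Confinement energy dE = pi^2 * hbar^2 / (2 * m_eff * m_e * R^2)
dE = pi^2 * (1.055e-34)^2 / (2 * 0.118 * 9.109e-31 * (1.5e-09)^2) J, divided by 1.602e-19 J/eV
dE = 1.4177 eV
Total band gap = E_g(bulk) + dE = 1.99 + 1.4177 = 3.4077 eV

3.4077


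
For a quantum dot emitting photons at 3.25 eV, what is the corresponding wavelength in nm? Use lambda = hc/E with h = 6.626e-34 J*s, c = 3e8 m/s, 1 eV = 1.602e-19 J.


Convert energy: E = 3.25 eV = 3.25 * 1.602e-19 = 5.2065e-19 J
lambda = h*c / E = 6.626e-34 * 3e8 / 5.2065e-19
lambda = 3.81792e-07 m = 381.8 nm

381.8


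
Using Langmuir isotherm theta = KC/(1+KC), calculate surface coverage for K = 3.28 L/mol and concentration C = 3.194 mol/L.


Langmuir isotherm: theta = K*C / (1 + K*C)
K*C = 3.28 * 3.194 = 10.47632
theta = 10.47632 / (1 + 10.47632) = 10.47632 / 11.47632
theta = 0.9129

0.9129


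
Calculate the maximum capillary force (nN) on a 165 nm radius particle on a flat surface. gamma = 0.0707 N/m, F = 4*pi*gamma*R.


Convert radius: R = 165 nm = 1.65e-07 m
F = 4 * pi * gamma * R
F = 4 * pi * 0.0707 * 1.65e-07
F = 1.46593e-07 N = 146.593 nN

146.593


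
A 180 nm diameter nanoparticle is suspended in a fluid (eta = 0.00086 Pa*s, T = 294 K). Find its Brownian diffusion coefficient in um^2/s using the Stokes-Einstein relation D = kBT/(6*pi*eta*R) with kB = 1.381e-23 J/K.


Radius R = 180/2 = 90 nm = 9e-08 m
D = kB*T / (6*pi*eta*R)
D = 1.381e-23 * 294 / (6 * pi * 0.00086 * 9e-08)
D = 2.78291e-12 m^2/s = 2.783 um^2/s

2.783


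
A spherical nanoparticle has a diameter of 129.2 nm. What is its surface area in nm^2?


Radius r = 129.2/2 = 64.6 nm
Surface area SA = 4 * pi * r^2
SA = 4 * pi * (64.6)^2
SA = 52441.48 nm^2

52441.48


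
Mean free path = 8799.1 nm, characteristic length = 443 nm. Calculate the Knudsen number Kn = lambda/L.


Knudsen number Kn = lambda / L
Kn = 8799.1 / 443
Kn = 19.8625

19.8625


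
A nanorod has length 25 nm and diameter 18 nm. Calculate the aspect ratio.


Aspect ratio AR = length / diameter
AR = 25 / 18
AR = 1.39

1.39


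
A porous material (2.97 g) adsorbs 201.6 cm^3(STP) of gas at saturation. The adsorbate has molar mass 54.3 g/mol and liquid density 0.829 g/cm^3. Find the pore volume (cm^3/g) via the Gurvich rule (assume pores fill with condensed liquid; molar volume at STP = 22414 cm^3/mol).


Moles adsorbed n = V_ads / 22414 = 201.6 / 22414 = 8.994379e-03 mol
Liquid volume V_liq = n * M / rho_liq = 8.994379e-03 * 54.3 / 0.829 = 0.58914 cm^3
Specific pore volume V_pore = V_liq / m_sample = 0.58914 / 2.97
V_pore = 0.1984 cm^3/g

0.1984


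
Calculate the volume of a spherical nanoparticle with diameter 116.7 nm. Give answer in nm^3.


Radius r = 116.7/2 = 58.35 nm
Volume V = (4/3) * pi * r^3
V = (4/3) * pi * (58.35)^3
V = 832168.34 nm^3

832168.34


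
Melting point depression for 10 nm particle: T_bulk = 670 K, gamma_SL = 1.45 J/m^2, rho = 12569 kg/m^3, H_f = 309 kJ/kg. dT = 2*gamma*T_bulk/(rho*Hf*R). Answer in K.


Radius R = 10/2 = 5 nm = 5e-09 m
Convert H_f = 309 kJ/kg = 309000 J/kg
dT = 2 * gamma_SL * T_bulk / (rho * H_f * R)
dT = 2 * 1.45 * 670 / (12569 * 309000 * 5e-09)
dT = 100.1 K

100.1


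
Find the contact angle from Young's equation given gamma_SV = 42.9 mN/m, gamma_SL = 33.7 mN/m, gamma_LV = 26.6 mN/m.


cos(theta) = (gamma_SV - gamma_SL) / gamma_LV
cos(theta) = (42.9 - 33.7) / 26.6
cos(theta) = 0.345865
theta = arccos(0.345865) = 69.77 degrees

69.77


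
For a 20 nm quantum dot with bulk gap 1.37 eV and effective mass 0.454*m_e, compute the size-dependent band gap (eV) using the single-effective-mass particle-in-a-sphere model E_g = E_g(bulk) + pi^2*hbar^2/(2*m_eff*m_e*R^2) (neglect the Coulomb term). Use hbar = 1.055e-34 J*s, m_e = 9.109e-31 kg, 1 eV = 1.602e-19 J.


Radius R = 20/2 nm = 1e-08 m
Confinement energy dE = pi^2 * hbar^2 / (2 * m_eff * m_e * R^2)
dE = pi^2 * (1.055e-34)^2 / (2 * 0.454 * 9.109e-31 * (1e-08)^2) J, divided by 1.602e-19 J/eV
dE = 0.0083 eV
Total band gap = E_g(bulk) + dE = 1.37 + 0.0083 = 1.3783 eV

1.3783


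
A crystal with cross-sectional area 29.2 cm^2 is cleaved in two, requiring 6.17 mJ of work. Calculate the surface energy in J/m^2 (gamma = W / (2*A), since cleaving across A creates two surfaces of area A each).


Convert: A = 29.2 cm^2 = 0.00292 m^2, W = 6.17 mJ = 0.00617 J
Cleaving exposes two faces of area A, so total new surface = 2*A and gamma = W / (2*A)
gamma = 0.00617 / (2 * 0.00292)
gamma = 1.057 J/m^2

1.057


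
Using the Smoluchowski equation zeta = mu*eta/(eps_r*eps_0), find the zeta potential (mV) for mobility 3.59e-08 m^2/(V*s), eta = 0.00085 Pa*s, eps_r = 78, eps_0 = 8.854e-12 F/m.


Smoluchowski equation: zeta = mu * eta / (eps_r * eps_0)
zeta = 3.59e-08 * 0.00085 / (78 * 8.854e-12)
zeta = 0.044185 V = 44.19 mV

44.19


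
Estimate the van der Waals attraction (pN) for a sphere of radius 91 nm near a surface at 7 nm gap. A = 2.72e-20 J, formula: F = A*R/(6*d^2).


Convert to SI: R = 91 nm = 9.1e-08 m, d = 7 nm = 7e-09 m
F = A * R / (6 * d^2)
F = 2.72e-20 * 9.1e-08 / (6 * (7e-09)^2)
F = 8.41905e-12 N = 8.419 pN

8.419


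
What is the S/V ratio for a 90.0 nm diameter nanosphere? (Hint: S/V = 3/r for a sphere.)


Radius r = 90.0/2 = 45 nm
S/V = 3 / r = 3 / 45
S/V = 0.0667 nm^-1

0.0667


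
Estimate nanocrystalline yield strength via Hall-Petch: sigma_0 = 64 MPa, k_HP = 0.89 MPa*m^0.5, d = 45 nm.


d = 45 nm = 4.5e-08 m
sqrt(d) = 0.000212132
Hall-Petch contribution = k / sqrt(d) = 0.89 / 0.000212132 = 4195.5 MPa
sigma = sigma_0 + k/sqrt(d) = 64 + 4195.5 = 4259.5 MPa

4259.5


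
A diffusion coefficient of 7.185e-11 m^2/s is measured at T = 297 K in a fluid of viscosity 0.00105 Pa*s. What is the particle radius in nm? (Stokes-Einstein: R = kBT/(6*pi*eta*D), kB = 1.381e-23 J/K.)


Stokes-Einstein: R = kB*T / (6*pi*eta*D)
R = 1.381e-23 * 297 / (6 * pi * 0.00105 * 7.185e-11)
R = 2.88425e-09 m = 2.88 nm

2.88


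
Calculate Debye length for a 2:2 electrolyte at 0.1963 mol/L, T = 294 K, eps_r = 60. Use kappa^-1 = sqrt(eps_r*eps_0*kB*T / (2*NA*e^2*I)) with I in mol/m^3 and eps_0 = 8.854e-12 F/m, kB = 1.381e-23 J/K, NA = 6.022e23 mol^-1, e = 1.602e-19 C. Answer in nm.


Ionic strength I = 0.1963 * 2^2 * 1000 = 785.2 mol/m^3
kappa^-1 = sqrt(60 * 8.854e-12 * 1.381e-23 * 294 / (2 * 6.022e23 * (1.602e-19)^2 * 785.2))
kappa^-1 = 0.298 nm

0.298


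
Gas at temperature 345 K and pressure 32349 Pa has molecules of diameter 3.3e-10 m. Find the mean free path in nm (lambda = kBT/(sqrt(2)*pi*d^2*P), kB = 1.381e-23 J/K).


Mean free path: lambda = kB*T / (sqrt(2) * pi * d^2 * P)
lambda = 1.381e-23 * 345 / (sqrt(2) * pi * (3.3e-10)^2 * 32349)
lambda = 3.0441e-07 m
lambda = 304.41 nm

304.41


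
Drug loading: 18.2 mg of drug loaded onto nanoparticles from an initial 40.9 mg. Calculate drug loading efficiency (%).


Drug loading efficiency = (drug loaded / drug initial) * 100
DLE = 18.2 / 40.9 * 100
DLE = 0.445 * 100
DLE = 44.5%

44.5


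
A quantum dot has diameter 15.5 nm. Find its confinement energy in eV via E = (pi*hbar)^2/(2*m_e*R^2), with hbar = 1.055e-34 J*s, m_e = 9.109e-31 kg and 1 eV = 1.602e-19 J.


Radius R = 15.5/2 = 7.75 nm = 7.75e-09 m
E = (pi * 1.055e-34)^2 / (2 * 9.109e-31 * (7.75e-09)^2)
E(J) = 1.00392e-21
E = E(J) / 1.602e-19 = 0.0063 eV

0.0063


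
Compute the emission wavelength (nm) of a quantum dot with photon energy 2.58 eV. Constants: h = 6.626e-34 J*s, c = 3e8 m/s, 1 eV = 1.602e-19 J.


Convert energy: E = 2.58 eV = 2.58 * 1.602e-19 = 4.13316e-19 J
lambda = h*c / E = 6.626e-34 * 3e8 / 4.13316e-19
lambda = 4.8094e-07 m = 480.9 nm

480.9


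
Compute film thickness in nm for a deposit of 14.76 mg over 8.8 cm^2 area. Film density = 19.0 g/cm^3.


Convert: m = 14.76 mg = 1.4760e-05 kg, A = 8.8 cm^2 = 8.8000e-04 m^2, rho = 19.0 g/cm^3 = 19000 kg/m^3
t = m / (A * rho)
t = 1.4760e-05 / (8.8000e-04 * 19000)
t = 8.8278e-07 m = 882.8 nm

882.8


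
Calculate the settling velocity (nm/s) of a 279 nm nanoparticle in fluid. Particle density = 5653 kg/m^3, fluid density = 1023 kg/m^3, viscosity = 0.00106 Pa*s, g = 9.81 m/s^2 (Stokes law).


Radius R = 279/2 nm = 1.395e-07 m
Density difference = 5653 - 1023 = 4630 kg/m^3
v = 2 * R^2 * (rho_p - rho_f) * g / (9 * eta)
v = 2 * (1.395e-07)^2 * 4630 * 9.81 / (9 * 0.00106)
v = 1.85302e-07 m/s = 185.302 nm/s

185.302


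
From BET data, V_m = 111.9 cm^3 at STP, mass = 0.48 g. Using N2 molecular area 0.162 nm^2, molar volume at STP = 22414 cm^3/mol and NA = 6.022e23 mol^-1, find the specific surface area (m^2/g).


Number of moles in monolayer = V_m / 22414 = 111.9 / 22414 = 0.00499242
Number of molecules = moles * NA = 0.00499242 * 6.022e23
SA = molecules * sigma / mass
SA = (111.9 / 22414) * 6.022e23 * 0.162e-18 / 0.48
SA = 1014.7 m^2/g

1014.7


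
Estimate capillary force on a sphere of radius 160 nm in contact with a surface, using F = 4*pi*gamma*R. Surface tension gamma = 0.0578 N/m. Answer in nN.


Convert radius: R = 160 nm = 1.6e-07 m
F = 4 * pi * gamma * R
F = 4 * pi * 0.0578 * 1.6e-07
F = 1.16214e-07 N = 116.2138 nN

116.2138


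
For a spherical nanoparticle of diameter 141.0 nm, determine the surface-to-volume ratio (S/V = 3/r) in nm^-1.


Radius r = 141.0/2 = 70.5 nm
S/V = 3 / r = 3 / 70.5
S/V = 0.0426 nm^-1

0.0426


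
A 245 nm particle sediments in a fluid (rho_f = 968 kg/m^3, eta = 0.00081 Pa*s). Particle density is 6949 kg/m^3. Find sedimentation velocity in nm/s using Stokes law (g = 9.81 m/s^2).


Radius R = 245/2 nm = 1.225e-07 m
Density difference = 6949 - 968 = 5981 kg/m^3
v = 2 * R^2 * (rho_p - rho_f) * g / (9 * eta)
v = 2 * (1.225e-07)^2 * 5981 * 9.81 / (9 * 0.00081)
v = 2.41556e-07 m/s = 241.5558 nm/s

241.5558


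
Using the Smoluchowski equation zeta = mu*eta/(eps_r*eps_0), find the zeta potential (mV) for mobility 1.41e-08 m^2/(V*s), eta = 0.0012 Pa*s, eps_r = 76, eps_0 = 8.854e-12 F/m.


Smoluchowski equation: zeta = mu * eta / (eps_r * eps_0)
zeta = 1.41e-08 * 0.0012 / (76 * 8.854e-12)
zeta = 0.025145 V = 25.14 mV

25.14


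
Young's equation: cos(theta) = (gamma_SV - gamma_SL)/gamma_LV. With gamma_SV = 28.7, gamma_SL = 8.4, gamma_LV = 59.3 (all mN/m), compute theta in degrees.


cos(theta) = (gamma_SV - gamma_SL) / gamma_LV
cos(theta) = (28.7 - 8.4) / 59.3
cos(theta) = 0.342327
theta = arccos(0.342327) = 69.98 degrees

69.98


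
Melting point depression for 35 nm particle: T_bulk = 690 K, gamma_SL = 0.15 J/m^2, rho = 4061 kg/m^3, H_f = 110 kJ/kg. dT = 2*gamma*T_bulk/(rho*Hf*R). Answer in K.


Radius R = 35/2 = 17.5 nm = 1.75e-08 m
Convert H_f = 110 kJ/kg = 110000 J/kg
dT = 2 * gamma_SL * T_bulk / (rho * H_f * R)
dT = 2 * 0.15 * 690 / (4061 * 110000 * 1.75e-08)
dT = 26.5 K

26.5


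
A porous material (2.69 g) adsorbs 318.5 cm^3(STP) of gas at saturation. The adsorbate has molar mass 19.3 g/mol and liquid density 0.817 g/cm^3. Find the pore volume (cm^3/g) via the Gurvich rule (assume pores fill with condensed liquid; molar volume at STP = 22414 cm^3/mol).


Moles adsorbed n = V_ads / 22414 = 318.5 / 22414 = 1.420987e-02 mol
Liquid volume V_liq = n * M / rho_liq = 1.420987e-02 * 19.3 / 0.817 = 0.33568 cm^3
Specific pore volume V_pore = V_liq / m_sample = 0.33568 / 2.69
V_pore = 0.1248 cm^3/g

0.1248


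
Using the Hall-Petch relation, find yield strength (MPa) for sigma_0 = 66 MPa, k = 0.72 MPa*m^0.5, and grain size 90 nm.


d = 90 nm = 9e-08 m
sqrt(d) = 0.0003
Hall-Petch contribution = k / sqrt(d) = 0.72 / 0.0003 = 2400.0 MPa
sigma = sigma_0 + k/sqrt(d) = 66 + 2400.0 = 2466.0 MPa

2466.0


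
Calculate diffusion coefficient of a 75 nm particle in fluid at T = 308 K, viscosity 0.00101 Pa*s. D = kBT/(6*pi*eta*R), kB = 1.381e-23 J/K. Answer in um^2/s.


Radius R = 75/2 = 37.5 nm = 3.75e-08 m
D = kB*T / (6*pi*eta*R)
D = 1.381e-23 * 308 / (6 * pi * 0.00101 * 3.75e-08)
D = 5.95786e-12 m^2/s = 5.958 um^2/s

5.958


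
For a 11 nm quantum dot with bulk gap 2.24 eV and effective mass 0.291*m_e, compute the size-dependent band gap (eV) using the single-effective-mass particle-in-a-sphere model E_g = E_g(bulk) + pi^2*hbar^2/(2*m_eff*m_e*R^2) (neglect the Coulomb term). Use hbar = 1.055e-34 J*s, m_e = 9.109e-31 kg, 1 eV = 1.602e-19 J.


Radius R = 11/2 nm = 5.5e-09 m
Confinement energy dE = pi^2 * hbar^2 / (2 * m_eff * m_e * R^2)
dE = pi^2 * (1.055e-34)^2 / (2 * 0.291 * 9.109e-31 * (5.5e-09)^2) J, divided by 1.602e-19 J/eV
dE = 0.0428 eV
Total band gap = E_g(bulk) + dE = 2.24 + 0.0428 = 2.2828 eV

2.2828


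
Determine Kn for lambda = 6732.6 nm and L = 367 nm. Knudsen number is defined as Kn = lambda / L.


Knudsen number Kn = lambda / L
Kn = 6732.6 / 367
Kn = 18.345

18.345


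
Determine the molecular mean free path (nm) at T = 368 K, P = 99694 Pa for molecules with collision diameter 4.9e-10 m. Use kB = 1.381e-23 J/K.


Mean free path: lambda = kB*T / (sqrt(2) * pi * d^2 * P)
lambda = 1.381e-23 * 368 / (sqrt(2) * pi * (4.9e-10)^2 * 99694)
lambda = 4.77876e-08 m
lambda = 47.79 nm

47.79


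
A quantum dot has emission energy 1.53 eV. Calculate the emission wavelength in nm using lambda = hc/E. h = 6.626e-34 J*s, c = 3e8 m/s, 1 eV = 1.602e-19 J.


Convert energy: E = 1.53 eV = 1.53 * 1.602e-19 = 2.45106e-19 J
lambda = h*c / E = 6.626e-34 * 3e8 / 2.45106e-19
lambda = 8.10996e-07 m = 811.0 nm

811.0


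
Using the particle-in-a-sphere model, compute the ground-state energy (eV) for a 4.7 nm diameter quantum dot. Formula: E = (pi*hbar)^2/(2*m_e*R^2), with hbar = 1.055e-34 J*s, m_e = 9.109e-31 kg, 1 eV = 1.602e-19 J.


Radius R = 4.7/2 = 2.35 nm = 2.35e-09 m
E = (pi * 1.055e-34)^2 / (2 * 9.109e-31 * (2.35e-09)^2)
E(J) = 1.09186e-20
E = E(J) / 1.602e-19 = 0.0682 eV

0.0682


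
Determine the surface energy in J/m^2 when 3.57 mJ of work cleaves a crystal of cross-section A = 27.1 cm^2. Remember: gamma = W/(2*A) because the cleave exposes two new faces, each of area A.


Convert: A = 27.1 cm^2 = 0.00271 m^2, W = 3.57 mJ = 0.00357 J
Cleaving exposes two faces of area A, so total new surface = 2*A and gamma = W / (2*A)
gamma = 0.00357 / (2 * 0.00271)
gamma = 0.659 J/m^2

0.659


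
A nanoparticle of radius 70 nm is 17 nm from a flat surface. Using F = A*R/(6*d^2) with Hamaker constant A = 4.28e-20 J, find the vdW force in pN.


Convert to SI: R = 70 nm = 7e-08 m, d = 17 nm = 1.7e-08 m
F = A * R / (6 * d^2)
F = 4.28e-20 * 7e-08 / (6 * (1.7e-08)^2)
F = 1.7278e-12 N = 1.728 pN

1.728


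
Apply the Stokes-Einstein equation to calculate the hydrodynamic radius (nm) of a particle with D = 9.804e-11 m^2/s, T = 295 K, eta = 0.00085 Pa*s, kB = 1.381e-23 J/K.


Stokes-Einstein: R = kB*T / (6*pi*eta*D)
R = 1.381e-23 * 295 / (6 * pi * 0.00085 * 9.804e-11)
R = 2.59354e-09 m = 2.59 nm

2.59


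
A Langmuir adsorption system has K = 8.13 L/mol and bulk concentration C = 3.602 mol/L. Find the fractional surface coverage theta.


Langmuir isotherm: theta = K*C / (1 + K*C)
K*C = 8.13 * 3.602 = 29.28426
theta = 29.28426 / (1 + 29.28426) = 29.28426 / 30.28426
theta = 0.967

0.967


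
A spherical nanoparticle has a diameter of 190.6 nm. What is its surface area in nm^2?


Radius r = 190.6/2 = 95.3 nm
Surface area SA = 4 * pi * r^2
SA = 4 * pi * (95.3)^2
SA = 114128.91 nm^2

114128.91


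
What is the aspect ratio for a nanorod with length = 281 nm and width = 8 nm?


Aspect ratio AR = length / diameter
AR = 281 / 8
AR = 35.12

35.12


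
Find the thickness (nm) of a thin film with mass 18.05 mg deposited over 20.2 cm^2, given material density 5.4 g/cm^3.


Convert: m = 18.05 mg = 1.8050e-05 kg, A = 20.2 cm^2 = 2.0200e-03 m^2, rho = 5.4 g/cm^3 = 5400 kg/m^3
t = m / (A * rho)
t = 1.8050e-05 / (2.0200e-03 * 5400)
t = 1.6547e-06 m = 1654.7 nm

1654.7


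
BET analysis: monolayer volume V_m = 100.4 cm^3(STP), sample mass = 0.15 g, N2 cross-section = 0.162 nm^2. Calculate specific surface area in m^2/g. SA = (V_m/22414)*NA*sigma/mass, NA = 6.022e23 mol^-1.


Number of moles in monolayer = V_m / 22414 = 100.4 / 22414 = 0.00447934
Number of molecules = moles * NA = 0.00447934 * 6.022e23
SA = molecules * sigma / mass
SA = (100.4 / 22414) * 6.022e23 * 0.162e-18 / 0.15
SA = 2913.3 m^2/g

2913.3


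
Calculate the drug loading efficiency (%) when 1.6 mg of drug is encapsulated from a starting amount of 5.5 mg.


Drug loading efficiency = (drug loaded / drug initial) * 100
DLE = 1.6 / 5.5 * 100
DLE = 0.2909 * 100
DLE = 29.09%

29.09


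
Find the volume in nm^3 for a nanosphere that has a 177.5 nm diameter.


Radius r = 177.5/2 = 88.75 nm
Volume V = (4/3) * pi * r^3
V = (4/3) * pi * (88.75)^3
V = 2928152.52 nm^3

2928152.52


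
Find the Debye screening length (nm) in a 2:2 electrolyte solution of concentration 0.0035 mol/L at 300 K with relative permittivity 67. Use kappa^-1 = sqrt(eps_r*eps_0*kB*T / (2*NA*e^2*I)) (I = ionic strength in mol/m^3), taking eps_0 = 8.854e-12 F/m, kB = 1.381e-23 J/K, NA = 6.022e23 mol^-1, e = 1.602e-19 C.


Ionic strength I = 0.0035 * 2^2 * 1000 = 14 mol/m^3
kappa^-1 = sqrt(67 * 8.854e-12 * 1.381e-23 * 300 / (2 * 6.022e23 * (1.602e-19)^2 * 14))
kappa^-1 = 2.383 nm

2.383


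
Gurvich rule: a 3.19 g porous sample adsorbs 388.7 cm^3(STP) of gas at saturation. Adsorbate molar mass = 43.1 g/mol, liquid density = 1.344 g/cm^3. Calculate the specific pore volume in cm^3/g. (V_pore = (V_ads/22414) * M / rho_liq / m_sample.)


Moles adsorbed n = V_ads / 22414 = 388.7 / 22414 = 1.734184e-02 mol
Liquid volume V_liq = n * M / rho_liq = 1.734184e-02 * 43.1 / 1.344 = 0.55613 cm^3
Specific pore volume V_pore = V_liq / m_sample = 0.55613 / 3.19
V_pore = 0.1743 cm^3/g

0.1743


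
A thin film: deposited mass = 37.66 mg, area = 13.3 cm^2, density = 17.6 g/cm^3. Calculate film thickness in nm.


Convert: m = 37.66 mg = 3.7660e-05 kg, A = 13.3 cm^2 = 1.3300e-03 m^2, rho = 17.6 g/cm^3 = 17600 kg/m^3
t = m / (A * rho)
t = 3.7660e-05 / (1.3300e-03 * 17600)
t = 1.6089e-06 m = 1608.9 nm

1608.9


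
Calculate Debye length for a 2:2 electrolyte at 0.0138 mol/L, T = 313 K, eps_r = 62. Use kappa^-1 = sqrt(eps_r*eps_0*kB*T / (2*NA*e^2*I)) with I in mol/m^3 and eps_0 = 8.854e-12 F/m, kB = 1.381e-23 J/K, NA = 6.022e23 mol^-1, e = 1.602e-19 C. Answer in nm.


Ionic strength I = 0.0138 * 2^2 * 1000 = 55.2 mol/m^3
kappa^-1 = sqrt(62 * 8.854e-12 * 1.381e-23 * 313 / (2 * 6.022e23 * (1.602e-19)^2 * 55.2))
kappa^-1 = 1.179 nm

1.179


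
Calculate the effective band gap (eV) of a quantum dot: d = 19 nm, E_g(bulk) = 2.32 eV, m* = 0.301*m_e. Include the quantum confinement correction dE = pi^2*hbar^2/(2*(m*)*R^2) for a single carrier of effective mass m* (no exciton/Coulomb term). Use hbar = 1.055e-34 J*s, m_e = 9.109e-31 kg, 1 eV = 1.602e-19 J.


Radius R = 19/2 nm = 9.5e-09 m
Confinement energy dE = pi^2 * hbar^2 / (2 * m_eff * m_e * R^2)
dE = pi^2 * (1.055e-34)^2 / (2 * 0.301 * 9.109e-31 * (9.5e-09)^2) J, divided by 1.602e-19 J/eV
dE = 0.0139 eV
Total band gap = E_g(bulk) + dE = 2.32 + 0.0139 = 2.3339 eV

2.3339


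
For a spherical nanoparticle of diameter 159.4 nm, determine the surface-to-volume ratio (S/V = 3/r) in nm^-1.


Radius r = 159.4/2 = 79.7 nm
S/V = 3 / r = 3 / 79.7
S/V = 0.0376 nm^-1

0.0376


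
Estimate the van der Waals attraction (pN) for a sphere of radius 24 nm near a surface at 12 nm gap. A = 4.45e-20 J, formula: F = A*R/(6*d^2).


Convert to SI: R = 24 nm = 2.4e-08 m, d = 12 nm = 1.2e-08 m
F = A * R / (6 * d^2)
F = 4.45e-20 * 2.4e-08 / (6 * (1.2e-08)^2)
F = 1.23611e-12 N = 1.236 pN

1.236


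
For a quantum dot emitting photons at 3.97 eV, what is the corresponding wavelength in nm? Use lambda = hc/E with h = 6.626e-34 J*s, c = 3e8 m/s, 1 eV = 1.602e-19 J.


Convert energy: E = 3.97 eV = 3.97 * 1.602e-19 = 6.35994e-19 J
lambda = h*c / E = 6.626e-34 * 3e8 / 6.35994e-19
lambda = 3.1255e-07 m = 312.6 nm

312.6


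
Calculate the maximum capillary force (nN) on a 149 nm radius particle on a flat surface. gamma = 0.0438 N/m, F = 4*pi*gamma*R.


Convert radius: R = 149 nm = 1.49e-07 m
F = 4 * pi * gamma * R
F = 4 * pi * 0.0438 * 1.49e-07
F = 8.20106e-08 N = 82.0106 nN

82.0106


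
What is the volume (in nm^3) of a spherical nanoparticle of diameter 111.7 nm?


Radius r = 111.7/2 = 55.85 nm
Volume V = (4/3) * pi * r^3
V = (4/3) * pi * (55.85)^3
V = 729723.18 nm^3

729723.18


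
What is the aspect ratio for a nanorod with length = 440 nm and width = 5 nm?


Aspect ratio AR = length / diameter
AR = 440 / 5
AR = 88.0

88.0


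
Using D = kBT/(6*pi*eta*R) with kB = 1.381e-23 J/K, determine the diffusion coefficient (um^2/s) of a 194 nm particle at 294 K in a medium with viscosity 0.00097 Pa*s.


Radius R = 194/2 = 97 nm = 9.7e-08 m
D = kB*T / (6*pi*eta*R)
D = 1.381e-23 * 294 / (6 * pi * 0.00097 * 9.7e-08)
D = 2.28927e-12 m^2/s = 2.289 um^2/s

2.289


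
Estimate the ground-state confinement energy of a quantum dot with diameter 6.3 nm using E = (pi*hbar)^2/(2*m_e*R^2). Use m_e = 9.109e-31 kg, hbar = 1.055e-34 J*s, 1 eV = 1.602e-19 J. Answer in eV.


Radius R = 6.3/2 = 3.15 nm = 3.15e-09 m
E = (pi * 1.055e-34)^2 / (2 * 9.109e-31 * (3.15e-09)^2)
E(J) = 6.07691e-21
E = E(J) / 1.602e-19 = 0.0379 eV

0.0379


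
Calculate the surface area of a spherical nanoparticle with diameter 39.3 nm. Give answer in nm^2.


Radius r = 39.3/2 = 19.65 nm
Surface area SA = 4 * pi * r^2
SA = 4 * pi * (19.65)^2
SA = 4852.16 nm^2

4852.16


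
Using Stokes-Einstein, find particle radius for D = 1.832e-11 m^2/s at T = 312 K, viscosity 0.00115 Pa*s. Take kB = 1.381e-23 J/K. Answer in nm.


Stokes-Einstein: R = kB*T / (6*pi*eta*D)
R = 1.381e-23 * 312 / (6 * pi * 0.00115 * 1.832e-11)
R = 1.08499e-08 m = 10.85 nm

10.85


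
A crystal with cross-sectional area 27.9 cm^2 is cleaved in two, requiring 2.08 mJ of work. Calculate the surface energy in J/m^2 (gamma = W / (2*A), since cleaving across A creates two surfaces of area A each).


Convert: A = 27.9 cm^2 = 0.00279 m^2, W = 2.08 mJ = 0.00208 J
Cleaving exposes two faces of area A, so total new surface = 2*A and gamma = W / (2*A)
gamma = 0.00208 / (2 * 0.00279)
gamma = 0.373 J/m^2

0.373


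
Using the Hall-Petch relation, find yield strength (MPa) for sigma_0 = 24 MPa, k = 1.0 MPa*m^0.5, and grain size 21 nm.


d = 21 nm = 2.1e-08 m
sqrt(d) = 0.0001449138
Hall-Petch contribution = k / sqrt(d) = 1.0 / 0.0001449138 = 6900.7 MPa
sigma = sigma_0 + k/sqrt(d) = 24 + 6900.7 = 6924.7 MPa

6924.7


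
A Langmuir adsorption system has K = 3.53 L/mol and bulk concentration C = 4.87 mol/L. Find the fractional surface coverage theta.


Langmuir isotherm: theta = K*C / (1 + K*C)
K*C = 3.53 * 4.87 = 17.1911
theta = 17.1911 / (1 + 17.1911) = 17.1911 / 18.1911
theta = 0.945

0.945


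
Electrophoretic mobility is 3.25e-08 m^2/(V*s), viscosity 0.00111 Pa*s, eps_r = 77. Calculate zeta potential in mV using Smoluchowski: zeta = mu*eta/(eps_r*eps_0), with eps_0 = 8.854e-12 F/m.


Smoluchowski equation: zeta = mu * eta / (eps_r * eps_0)
zeta = 3.25e-08 * 0.00111 / (77 * 8.854e-12)
zeta = 0.052915 V = 52.91 mV

52.91


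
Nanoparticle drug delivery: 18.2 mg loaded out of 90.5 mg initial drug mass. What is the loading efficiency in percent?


Drug loading efficiency = (drug loaded / drug initial) * 100
DLE = 18.2 / 90.5 * 100
DLE = 0.2011 * 100
DLE = 20.11%

20.11


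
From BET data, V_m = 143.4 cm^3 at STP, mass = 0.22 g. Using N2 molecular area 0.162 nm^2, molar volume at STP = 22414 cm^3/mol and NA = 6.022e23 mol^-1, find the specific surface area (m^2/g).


Number of moles in monolayer = V_m / 22414 = 143.4 / 22414 = 0.00639779
Number of molecules = moles * NA = 0.00639779 * 6.022e23
SA = molecules * sigma / mass
SA = (143.4 / 22414) * 6.022e23 * 0.162e-18 / 0.22
SA = 2837.0 m^2/g

2837.0


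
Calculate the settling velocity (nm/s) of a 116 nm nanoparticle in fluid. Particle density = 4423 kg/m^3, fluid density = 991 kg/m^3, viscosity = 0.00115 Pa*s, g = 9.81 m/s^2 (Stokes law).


Radius R = 116/2 nm = 5.8e-08 m
Density difference = 4423 - 991 = 3432 kg/m^3
v = 2 * R^2 * (rho_p - rho_f) * g / (9 * eta)
v = 2 * (5.8e-08)^2 * 3432 * 9.81 / (9 * 0.00115)
v = 2.18858e-08 m/s = 21.8858 nm/s

21.8858


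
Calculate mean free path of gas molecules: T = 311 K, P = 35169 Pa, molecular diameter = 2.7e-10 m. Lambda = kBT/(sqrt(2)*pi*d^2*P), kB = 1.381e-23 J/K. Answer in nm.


Mean free path: lambda = kB*T / (sqrt(2) * pi * d^2 * P)
lambda = 1.381e-23 * 311 / (sqrt(2) * pi * (2.7e-10)^2 * 35169)
lambda = 3.77052e-07 m
lambda = 377.05 nm

377.05


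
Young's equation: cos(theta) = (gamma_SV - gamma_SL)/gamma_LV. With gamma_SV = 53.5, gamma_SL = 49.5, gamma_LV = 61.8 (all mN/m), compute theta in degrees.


cos(theta) = (gamma_SV - gamma_SL) / gamma_LV
cos(theta) = (53.5 - 49.5) / 61.8
cos(theta) = 0.064725
theta = arccos(0.064725) = 86.29 degrees

86.29


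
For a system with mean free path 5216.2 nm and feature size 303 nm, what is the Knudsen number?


Knudsen number Kn = lambda / L
Kn = 5216.2 / 303
Kn = 17.2152

17.2152


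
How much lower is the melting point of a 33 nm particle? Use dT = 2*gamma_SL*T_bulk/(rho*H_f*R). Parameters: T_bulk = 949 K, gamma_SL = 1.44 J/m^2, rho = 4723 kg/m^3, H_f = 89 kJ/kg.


Radius R = 33/2 = 16.5 nm = 1.65e-08 m
Convert H_f = 89 kJ/kg = 89000 J/kg
dT = 2 * gamma_SL * T_bulk / (rho * H_f * R)
dT = 2 * 1.44 * 949 / (4723 * 89000 * 1.65e-08)
dT = 394.1 K

394.1


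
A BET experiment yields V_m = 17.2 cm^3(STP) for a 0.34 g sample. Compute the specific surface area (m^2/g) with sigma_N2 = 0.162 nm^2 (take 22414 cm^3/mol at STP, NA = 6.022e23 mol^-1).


Number of moles in monolayer = V_m / 22414 = 17.2 / 22414 = 0.00076738
Number of molecules = moles * NA = 0.00076738 * 6.022e23
SA = molecules * sigma / mass
SA = (17.2 / 22414) * 6.022e23 * 0.162e-18 / 0.34
SA = 220.2 m^2/g

220.2


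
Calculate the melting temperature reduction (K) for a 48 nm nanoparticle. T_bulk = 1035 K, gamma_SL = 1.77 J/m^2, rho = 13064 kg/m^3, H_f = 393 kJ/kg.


Radius R = 48/2 = 24 nm = 2.4e-08 m
Convert H_f = 393 kJ/kg = 393000 J/kg
dT = 2 * gamma_SL * T_bulk / (rho * H_f * R)
dT = 2 * 1.77 * 1035 / (13064 * 393000 * 2.4e-08)
dT = 29.7 K

29.7


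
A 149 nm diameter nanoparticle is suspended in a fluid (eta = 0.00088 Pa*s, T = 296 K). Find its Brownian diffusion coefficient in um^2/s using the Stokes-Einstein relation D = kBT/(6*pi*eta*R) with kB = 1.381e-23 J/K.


Radius R = 149/2 = 74.5 nm = 7.45e-08 m
D = kB*T / (6*pi*eta*R)
D = 1.381e-23 * 296 / (6 * pi * 0.00088 * 7.45e-08)
D = 3.30785e-12 m^2/s = 3.308 um^2/s

3.308


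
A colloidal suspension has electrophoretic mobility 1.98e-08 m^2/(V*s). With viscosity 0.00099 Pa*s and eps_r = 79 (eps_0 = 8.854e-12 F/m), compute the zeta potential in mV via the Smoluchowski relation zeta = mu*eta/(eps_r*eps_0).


Smoluchowski equation: zeta = mu * eta / (eps_r * eps_0)
zeta = 1.98e-08 * 0.00099 / (79 * 8.854e-12)
zeta = 0.028024 V = 28.02 mV

28.02


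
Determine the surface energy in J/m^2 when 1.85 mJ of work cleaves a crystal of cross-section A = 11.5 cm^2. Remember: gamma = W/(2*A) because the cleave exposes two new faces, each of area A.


Convert: A = 11.5 cm^2 = 0.00115 m^2, W = 1.85 mJ = 0.00185 J
Cleaving exposes two faces of area A, so total new surface = 2*A and gamma = W / (2*A)
gamma = 0.00185 / (2 * 0.00115)
gamma = 0.804 J/m^2

0.804


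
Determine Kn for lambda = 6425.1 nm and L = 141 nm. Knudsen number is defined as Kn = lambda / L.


Knudsen number Kn = lambda / L
Kn = 6425.1 / 141
Kn = 45.5681

45.5681


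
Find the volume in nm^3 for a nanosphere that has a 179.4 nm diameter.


Radius r = 179.4/2 = 89.7 nm
Volume V = (4/3) * pi * r^3
V = (4/3) * pi * (89.7)^3
V = 3023193.45 nm^3

3023193.45


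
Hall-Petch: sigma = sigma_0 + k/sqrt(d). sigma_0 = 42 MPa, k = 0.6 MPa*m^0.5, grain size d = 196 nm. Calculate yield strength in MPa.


d = 196 nm = 1.96e-07 m
sqrt(d) = 0.0004427189
Hall-Petch contribution = k / sqrt(d) = 0.6 / 0.0004427189 = 1355.3 MPa
sigma = sigma_0 + k/sqrt(d) = 42 + 1355.3 = 1397.3 MPa

1397.3


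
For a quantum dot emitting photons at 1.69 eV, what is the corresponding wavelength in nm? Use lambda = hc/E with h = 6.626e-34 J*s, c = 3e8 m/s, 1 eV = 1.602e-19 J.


Convert energy: E = 1.69 eV = 1.69 * 1.602e-19 = 2.70738e-19 J
lambda = h*c / E = 6.626e-34 * 3e8 / 2.70738e-19
lambda = 7.34215e-07 m = 734.2 nm

734.2


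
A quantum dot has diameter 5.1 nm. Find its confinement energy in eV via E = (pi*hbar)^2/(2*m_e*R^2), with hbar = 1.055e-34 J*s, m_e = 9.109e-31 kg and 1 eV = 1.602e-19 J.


Radius R = 5.1/2 = 2.55 nm = 2.55e-09 m
E = (pi * 1.055e-34)^2 / (2 * 9.109e-31 * (2.55e-09)^2)
E(J) = 9.27307e-21
E = E(J) / 1.602e-19 = 0.0579 eV

0.0579


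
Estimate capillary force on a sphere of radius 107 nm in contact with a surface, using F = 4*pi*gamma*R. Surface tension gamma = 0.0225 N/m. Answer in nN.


Convert radius: R = 107 nm = 1.07e-07 m
F = 4 * pi * gamma * R
F = 4 * pi * 0.0225 * 1.07e-07
F = 3.02535e-08 N = 30.2535 nN

30.2535


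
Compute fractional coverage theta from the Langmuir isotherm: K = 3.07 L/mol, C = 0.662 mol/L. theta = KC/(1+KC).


Langmuir isotherm: theta = K*C / (1 + K*C)
K*C = 3.07 * 0.662 = 2.03234
theta = 2.03234 / (1 + 2.03234) = 2.03234 / 3.03234
theta = 0.6702

0.6702


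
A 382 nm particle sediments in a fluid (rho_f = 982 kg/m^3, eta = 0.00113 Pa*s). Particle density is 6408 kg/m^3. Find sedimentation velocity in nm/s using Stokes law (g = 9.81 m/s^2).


Radius R = 382/2 nm = 1.91e-07 m
Density difference = 6408 - 982 = 5426 kg/m^3
v = 2 * R^2 * (rho_p - rho_f) * g / (9 * eta)
v = 2 * (1.91e-07)^2 * 5426 * 9.81 / (9 * 0.00113)
v = 3.81878e-07 m/s = 381.8779 nm/s

381.8779


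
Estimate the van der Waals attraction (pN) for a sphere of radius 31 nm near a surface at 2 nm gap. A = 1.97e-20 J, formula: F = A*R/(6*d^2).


Convert to SI: R = 31 nm = 3.1e-08 m, d = 2 nm = 2e-09 m
F = A * R / (6 * d^2)
F = 1.97e-20 * 3.1e-08 / (6 * (2e-09)^2)
F = 2.54458e-11 N = 25.446 pN

25.446


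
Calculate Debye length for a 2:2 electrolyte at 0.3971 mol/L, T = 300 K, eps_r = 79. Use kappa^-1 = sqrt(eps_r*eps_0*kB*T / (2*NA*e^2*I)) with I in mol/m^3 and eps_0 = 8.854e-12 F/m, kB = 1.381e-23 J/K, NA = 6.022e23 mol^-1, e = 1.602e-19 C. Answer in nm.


Ionic strength I = 0.3971 * 2^2 * 1000 = 1588.4 mol/m^3
kappa^-1 = sqrt(79 * 8.854e-12 * 1.381e-23 * 300 / (2 * 6.022e23 * (1.602e-19)^2 * 1588.4))
kappa^-1 = 0.243 nm

0.243
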